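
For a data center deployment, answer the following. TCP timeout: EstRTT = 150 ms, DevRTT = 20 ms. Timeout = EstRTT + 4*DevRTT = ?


Given: EstRTT = 150 ms, DevRTT = 20 ms
Timeout = EstRTT + 4 * DevRTT
4 * DevRTT = 4 * 20 = 80
Timeout = 150 + 80 = 230 ms

230


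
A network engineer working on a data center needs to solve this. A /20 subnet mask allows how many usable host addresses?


Given: subnet mask /20
Host bits = 32 - 20 = 12
Total addresses = 2^12 = 4096
Usable hosts = 4096 - 2 (network + broadcast) = 4094

4094


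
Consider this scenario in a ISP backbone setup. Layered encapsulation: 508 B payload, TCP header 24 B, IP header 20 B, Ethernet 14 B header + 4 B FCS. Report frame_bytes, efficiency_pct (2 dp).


TCP segment = 508 + 24 = 532 B
IP packet = 532 + 20 = 552 B
Ethernet frame = 552 + 14 + 4 = 570 B
Efficiency = app / frame = 508 / 570 = 0.891228 = 89.1228% -> 89.12% (2 dp)

570, 89.12


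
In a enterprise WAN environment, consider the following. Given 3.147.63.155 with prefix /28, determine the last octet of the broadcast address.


Given: IP = 3.147.63.155, prefix = /28
Host bits = 32 - 28 = 4
Network last octet = 155 AND mask = 144
Host part size = 2^4 - 1 = 15
Broadcast last octet = 144 OR 15 = 159

159


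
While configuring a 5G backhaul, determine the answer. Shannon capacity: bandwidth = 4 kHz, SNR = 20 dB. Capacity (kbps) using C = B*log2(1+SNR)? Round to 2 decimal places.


Given: B = 4 kHz, SNR = 20 dB
SNR linear = 10^(20/10) = 100
1 + SNR = 101
log2(101) = 6.6582114828
C = 4 * 1000 * 6.6582114828 = 26632.8459 bps
C = 26.632846 kbps -> 26.63 kbps (2 dp)

26.63


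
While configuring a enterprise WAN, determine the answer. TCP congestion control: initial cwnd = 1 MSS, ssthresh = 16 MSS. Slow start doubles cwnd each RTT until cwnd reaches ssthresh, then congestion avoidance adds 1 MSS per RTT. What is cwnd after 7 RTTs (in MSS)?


RTT 0: cwnd = 1 MSS (initial)
RTT 1: cwnd = 2 MSS (slow start, doubled)
RTT 2: cwnd = 4 MSS (slow start, doubled)
RTT 3: cwnd = 8 MSS (slow start, doubled)
RTT 4: cwnd = 16 MSS (slow start, doubled)
RTT 5: cwnd = 17 MSS (congestion avoidance, +1)
RTT 6: cwnd = 18 MSS (congestion avoidance, +1)
RTT 7: cwnd = 19 MSS (congestion avoidance, +1)

19


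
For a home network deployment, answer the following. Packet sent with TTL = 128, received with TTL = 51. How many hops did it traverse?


Given: initial TTL = 128, received TTL = 51
Hops = initial TTL - received TTL
Hops = 128 - 51 = 77

77


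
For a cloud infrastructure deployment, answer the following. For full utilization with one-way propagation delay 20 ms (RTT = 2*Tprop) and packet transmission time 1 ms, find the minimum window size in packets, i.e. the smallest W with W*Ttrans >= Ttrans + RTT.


Given: Ttrans = 1 ms, RTT = 40 ms (= 2 * Tprop, Tprop = 20 ms)
Time until first ACK returns = Ttrans + RTT = 1 + 40 = 41 ms
Need W * Ttrans >= Ttrans + RTT  ->  W >= (Ttrans + RTT) / Ttrans
(Ttrans + RTT) / Ttrans = 41 / 1 = 41
W_min = ceil(41) = 41

41


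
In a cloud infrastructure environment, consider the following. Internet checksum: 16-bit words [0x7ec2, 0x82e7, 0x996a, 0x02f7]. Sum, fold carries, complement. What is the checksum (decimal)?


Given words: [0x7ec2, 0x82e7, 0x996a, 0x02f7]
Step 1: Sum all words
Raw sum = 32450 + 33511 + 39274 + 759 = 105994
Step 2: Fold carry: (40458 + 1) = 40459
One's complement = ~40459 & 0xFFFF = 25076

25076


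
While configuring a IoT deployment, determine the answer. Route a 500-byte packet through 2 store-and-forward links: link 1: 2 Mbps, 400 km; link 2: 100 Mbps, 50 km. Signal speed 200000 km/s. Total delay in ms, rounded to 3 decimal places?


Packet = 500 bytes = 4000 bits. Store-and-forward: sum (t_trans + t_prop) per link.
Link 1: t_trans = 4000/(2*10^6) s = 2.0000 ms; t_prop = 400/200000 s = 2.0000 ms; subtotal = 4.0000 ms
Link 2: t_trans = 4000/(100*10^6) s = 0.0400 ms; t_prop = 50/200000 s = 0.2500 ms; subtotal = 0.2900 ms
End-to-end = 4.0000 + 0.2900 = 4.2900 ms -> 4.290 ms (3 dp)

4.290


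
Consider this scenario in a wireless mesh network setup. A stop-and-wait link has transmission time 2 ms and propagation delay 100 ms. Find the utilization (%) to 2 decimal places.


Given: Ttrans = 2 ms, Tprop = 100 ms
RTT = 2 * Tprop = 2 * 100 = 200 ms
U = Ttrans / (Ttrans + RTT)
U = 2 / (2 + 200)
U = 2 / 202 = 0.009901
U% = 0.99%

0.99


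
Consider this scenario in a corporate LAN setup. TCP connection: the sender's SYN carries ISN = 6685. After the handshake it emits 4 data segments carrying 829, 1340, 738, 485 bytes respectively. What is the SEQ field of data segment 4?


The SYN occupies sequence number ISN = 6685, so the first data byte is ISN + 1 = 6686.
SEQ of data segment i = (ISN + 1) + sum of payload sizes of segments 1..i-1.
Segment 1: SEQ = 6686, payload = 829 bytes
Segment 2: SEQ = 7515, payload = 1340 bytes
Segment 3: SEQ = 8855, payload = 738 bytes
Segment 4: SEQ = 9593, payload = 485 bytes
SEQ of segment 4 = 6686 + 829 + 1340 + 738 = 9593

9593


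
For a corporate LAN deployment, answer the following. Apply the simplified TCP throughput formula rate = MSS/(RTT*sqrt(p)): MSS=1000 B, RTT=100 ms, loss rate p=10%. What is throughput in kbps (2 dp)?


Given: MSS = 1000 bytes, RTT = 100 ms, loss = 10%
RTT in seconds = 100 / 1000 = 0.1
Loss rate = 10% = 0.1
sqrt(loss) = sqrt(0.1) = 0.316227766017
Throughput (bytes/s) = 1000 / (0.1 * 0.316227766017) = 31622.7766
Throughput (kbps) = 31622.7766 * 8 / 1000 = 252.982213 -> 252.98 kbps (2 dp)

252.98


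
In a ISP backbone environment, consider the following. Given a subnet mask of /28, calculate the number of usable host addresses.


Given: subnet mask /28
Host bits = 32 - 28 = 4
Total addresses = 2^4 = 16
Usable hosts = 16 - 2 (network + broadcast) = 14

14


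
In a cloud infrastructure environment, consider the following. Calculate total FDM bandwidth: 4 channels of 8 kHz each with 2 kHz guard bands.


Given: 4 channels, 8 kHz each, guard = 2 kHz
Channel bandwidth = 4 * 8 = 32 kHz
Guard bands = 3 gaps * 2 kHz = 6 kHz
Total = 32 + 6 = 38 kHz

38


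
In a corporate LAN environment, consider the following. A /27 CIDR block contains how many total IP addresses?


Given: CIDR prefix /27
Host bits = 32 - 27 = 5
Total addresses = 2^5 = 32

32


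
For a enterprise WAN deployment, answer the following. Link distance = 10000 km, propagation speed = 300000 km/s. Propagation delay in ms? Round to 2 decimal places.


Given: distance = 10000 km, speed = 300000 km/s
Delay = distance / speed = 10000 / 300000 seconds
Delay in ms = 10000 * 1000 / 300000
Delay = 33.3333 ms
Rounded to 2 dp = 33.33 ms

33.33


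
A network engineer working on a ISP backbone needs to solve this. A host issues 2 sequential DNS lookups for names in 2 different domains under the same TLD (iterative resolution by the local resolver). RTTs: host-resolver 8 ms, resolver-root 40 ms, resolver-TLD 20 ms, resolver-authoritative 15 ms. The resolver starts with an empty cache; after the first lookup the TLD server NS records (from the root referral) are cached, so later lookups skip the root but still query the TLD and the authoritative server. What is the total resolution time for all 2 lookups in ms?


Lookup 1 (cold cache): local + root + TLD + auth = 8 + 40 + 20 + 15 = 83 ms
Lookups 2..2 (TLD NS cached -> skip root; new domain -> still ask TLD and auth): local + TLD + auth = 8 + 20 + 15 = 43 ms each
Remaining 1 lookups: 1 * 43 = 43 ms
Total = 83 + 43 = 126 ms

126


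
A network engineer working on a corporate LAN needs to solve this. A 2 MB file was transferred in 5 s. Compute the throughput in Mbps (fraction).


Given: file = 2 MB, time = 5 s
File in Mb = 2 * 8 = 16 Mb
Throughput = 16 / 5 Mbps
Throughput = 16/5 Mbps

16/5


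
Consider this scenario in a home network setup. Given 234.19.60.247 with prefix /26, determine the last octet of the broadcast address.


Given: IP = 234.19.60.247, prefix = /26
Host bits = 32 - 26 = 6
Network last octet = 247 AND mask = 192
Host part size = 2^6 - 1 = 63
Broadcast last octet = 192 OR 63 = 255

255


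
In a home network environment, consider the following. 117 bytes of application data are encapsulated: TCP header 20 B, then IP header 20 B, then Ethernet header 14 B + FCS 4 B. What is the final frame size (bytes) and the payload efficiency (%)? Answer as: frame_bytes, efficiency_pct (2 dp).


TCP segment = 117 + 20 = 137 B
IP packet = 137 + 20 = 157 B
Ethernet frame = 157 + 14 + 4 = 175 B
Efficiency = app / frame = 117 / 175 = 0.668571 = 66.8571% -> 66.86% (2 dp)

175, 66.86


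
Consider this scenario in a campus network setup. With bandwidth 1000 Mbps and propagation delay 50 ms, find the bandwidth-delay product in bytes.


Given: bandwidth = 1000 Mbps, delay = 50 ms
BDP in bits = 1000 * 10^6 * 50 / 1000
BDP in bits = 50000000
BDP in bytes = 50000000 / 8 = 6250000

6250000


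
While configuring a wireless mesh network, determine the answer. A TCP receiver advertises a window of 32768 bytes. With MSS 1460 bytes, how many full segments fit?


Given: RWND = 32768 bytes, MSS = 1460 bytes
Full segments = floor(RWND / MSS)
Full segments = floor(32768 / 1460)
Full segments = floor(22.4438) = 22

22


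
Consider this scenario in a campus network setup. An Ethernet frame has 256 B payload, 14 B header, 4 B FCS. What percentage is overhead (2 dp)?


Given: payload = 256 B, header = 14 B, trailer = 4 B
Overhead bytes = header + trailer = 14 + 4 = 18
Total frame = payload + overhead = 256 + 18 = 274
Overhead % = 18 / 274 * 100 = 6.5693% -> 6.57% (2 dp)

6.57


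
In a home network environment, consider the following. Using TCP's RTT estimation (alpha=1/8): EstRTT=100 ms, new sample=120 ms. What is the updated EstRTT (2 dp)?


Given: EstRTT = 100 ms, SampleRTT = 120 ms, alpha = 1/8
New EstRTT = (1 - alpha) * EstRTT + alpha * SampleRTT
(7/8) * 100 = 87.5
(1/8) * 120 = 15
New EstRTT = 87.5 + 15 = 102.5 ms -> 102.50 ms (2 dp)

102.50


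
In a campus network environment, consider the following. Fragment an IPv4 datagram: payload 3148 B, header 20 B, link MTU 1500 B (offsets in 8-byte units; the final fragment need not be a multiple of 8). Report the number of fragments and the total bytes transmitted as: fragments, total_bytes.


Max data per non-final fragment = floor((MTU - header)/8)*8 = floor((1500 - 20)/8)*8 = floor(1480/8)*8 = 1480 B
Final fragment needs no 8-byte alignment: it can carry up to MTU - header = 1480 B
Non-final fragments needed = ceil((payload - 1480) / 1480) = ceil(1668/1480) = ceil(1.1270) = 2
Number of fragments = 2 + 1 = 3
Fragment sizes (data): 2 * 1480 B + 188 B (last, 188 <= 1480 OK)
Total bytes sent = payload + n_frags * header = 3148 + 3*20 = 3148 + 60 = 3208 B

3, 3208


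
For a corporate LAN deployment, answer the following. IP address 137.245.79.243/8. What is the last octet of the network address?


Given: IP = 137.245.79.243, prefix = /8
Subnet mask = 255.0.0.0
Last octet of IP: 243
Last octet of mask: 0
Network last octet = 243 AND 0 = 0

0


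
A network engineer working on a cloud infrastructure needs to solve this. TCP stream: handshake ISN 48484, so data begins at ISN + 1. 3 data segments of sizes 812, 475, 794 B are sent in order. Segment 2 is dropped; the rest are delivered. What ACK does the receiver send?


SYN uses sequence number 48484; first data byte = ISN + 1 = 48485.
Segment 1: SEQ = 48485, len = 812 B, covers [48485, 49296]
Segment 2: SEQ = 49297, len = 475 B, covers [49297, 49771] [LOST]
Segment 3: SEQ = 49772, len = 794 B, covers [49772, 50565]
In-order data received: bytes [48485, 49296] (segments 1..1).
Segment 2 missing -> gap begins at byte 49297; later segments buffered out of order.
Cumulative ACK = next expected in-order byte = 48485 + 812 = 49297

49297


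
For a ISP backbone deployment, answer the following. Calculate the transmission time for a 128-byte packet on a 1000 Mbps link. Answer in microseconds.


Given: packet = 128 bytes, bandwidth = 1000 Mbps
Packet in bits = 128 * 8 = 1024 bits
Bandwidth = 1000 * 10^6 = 1000000000 bps
Time = 1024 / 1000000000 seconds
Time in us = 1024 * 10^6 / 1000000000 = 1.024

1.024


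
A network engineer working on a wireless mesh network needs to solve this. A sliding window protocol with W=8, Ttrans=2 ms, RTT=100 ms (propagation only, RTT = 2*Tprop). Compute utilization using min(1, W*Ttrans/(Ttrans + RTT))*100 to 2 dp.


Given: W = 8, Ttrans = 2 ms, RTT = 100 ms (= 2 * Tprop, Tprop = 50 ms)
Cycle time = Ttrans + RTT = 2 + 100 = 102 ms (first packet sent until its ACK returns)
W * Ttrans = 8 * 2 = 16 ms of sending per cycle
W * Ttrans / (Ttrans + RTT) = 16 / 102 = 0.156863
U = min(1, 0.156863) = 0.156863
U% = 15.69%

15.69


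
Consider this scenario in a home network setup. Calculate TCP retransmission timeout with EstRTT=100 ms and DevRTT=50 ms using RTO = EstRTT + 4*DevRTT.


Given: EstRTT = 100 ms, DevRTT = 50 ms
Timeout = EstRTT + 4 * DevRTT
4 * DevRTT = 4 * 50 = 200
Timeout = 100 + 200 = 300 ms

300


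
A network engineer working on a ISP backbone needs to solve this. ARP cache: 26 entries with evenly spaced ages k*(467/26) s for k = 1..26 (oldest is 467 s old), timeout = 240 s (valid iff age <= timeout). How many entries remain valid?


Ages are k * 467/26 s for k = 1..26 (spacing = 17.9615 s).
Entry k is valid iff k * 467/26 <= 240 iff k <= 26 * 240 / 467 = 13.3619
n_valid = floor(13.3619) = 13
(n_stale = 26 - 13 = 13)

13


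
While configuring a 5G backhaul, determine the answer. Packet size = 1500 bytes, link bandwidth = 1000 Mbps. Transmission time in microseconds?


Given: packet = 1500 bytes, bandwidth = 1000 Mbps
Packet in bits = 1500 * 8 = 12000 bits
Bandwidth = 1000 * 10^6 = 1000000000 bps
Time = 12000 / 1000000000 seconds
Time in us = 12000 * 10^6 / 1000000000 = 12

12


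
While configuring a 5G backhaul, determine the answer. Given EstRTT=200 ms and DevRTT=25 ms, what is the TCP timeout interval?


Given: EstRTT = 200 ms, DevRTT = 25 ms
Timeout = EstRTT + 4 * DevRTT
4 * DevRTT = 4 * 25 = 100
Timeout = 200 + 100 = 300 ms

300


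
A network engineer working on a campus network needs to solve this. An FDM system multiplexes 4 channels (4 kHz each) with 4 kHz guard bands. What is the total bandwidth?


Given: 4 channels, 4 kHz each, guard = 4 kHz
Channel bandwidth = 4 * 4 = 16 kHz
Guard bands = 3 gaps * 4 kHz = 12 kHz
Total = 16 + 12 = 28 kHz

28


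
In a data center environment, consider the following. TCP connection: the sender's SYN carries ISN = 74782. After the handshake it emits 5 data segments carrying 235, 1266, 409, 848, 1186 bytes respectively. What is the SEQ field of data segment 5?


The SYN occupies sequence number ISN = 74782, so the first data byte is ISN + 1 = 74783.
SEQ of data segment i = (ISN + 1) + sum of payload sizes of segments 1..i-1.
Segment 1: SEQ = 74783, payload = 235 bytes
Segment 2: SEQ = 75018, payload = 1266 bytes
Segment 3: SEQ = 76284, payload = 409 bytes
Segment 4: SEQ = 76693, payload = 848 bytes
Segment 5: SEQ = 77541, payload = 1186 bytes
SEQ of segment 5 = 74783 + 235 + 1266 + 409 + 848 = 77541

77541


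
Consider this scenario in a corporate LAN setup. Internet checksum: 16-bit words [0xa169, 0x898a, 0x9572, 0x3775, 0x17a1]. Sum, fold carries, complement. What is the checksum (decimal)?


Given words: [0xa169, 0x898a, 0x9572, 0x3775, 0x17a1]
Step 1: Sum all words
Raw sum = 41321 + 35210 + 38258 + 14197 + 6049 = 135035
Step 2: Fold carry: (3963 + 2) = 3965
One's complement = ~3965 & 0xFFFF = 61570

61570


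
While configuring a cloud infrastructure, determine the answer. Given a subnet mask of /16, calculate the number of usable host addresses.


Given: subnet mask /16
Host bits = 32 - 16 = 16
Total addresses = 2^16 = 65536
Usable hosts = 65536 - 2 (network + broadcast) = 65534

65534


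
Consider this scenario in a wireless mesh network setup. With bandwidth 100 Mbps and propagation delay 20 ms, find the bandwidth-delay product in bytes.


Given: bandwidth = 100 Mbps, delay = 20 ms
BDP in bits = 100 * 10^6 * 20 / 1000
BDP in bits = 2000000
BDP in bytes = 2000000 / 8 = 250000

250000


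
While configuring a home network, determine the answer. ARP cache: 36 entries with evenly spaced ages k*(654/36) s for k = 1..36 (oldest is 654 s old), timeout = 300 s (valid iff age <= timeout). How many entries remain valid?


Ages are k * 654/36 s for k = 1..36 (spacing = 18.1667 s).
Entry k is valid iff k * 654/36 <= 300 iff k <= 36 * 300 / 654 = 16.5138
n_valid = floor(16.5138) = 16
(n_stale = 36 - 16 = 20)

16


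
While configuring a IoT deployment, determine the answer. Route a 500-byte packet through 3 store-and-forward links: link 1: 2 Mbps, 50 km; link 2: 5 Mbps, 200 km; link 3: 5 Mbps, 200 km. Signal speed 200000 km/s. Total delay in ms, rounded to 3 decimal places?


Packet = 500 bytes = 4000 bits. Store-and-forward: sum (t_trans + t_prop) per link.
Link 1: t_trans = 4000/(2*10^6) s = 2.0000 ms; t_prop = 50/200000 s = 0.2500 ms; subtotal = 2.2500 ms
Link 2: t_trans = 4000/(5*10^6) s = 0.8000 ms; t_prop = 200/200000 s = 1.0000 ms; subtotal = 1.8000 ms
Link 3: t_trans = 4000/(5*10^6) s = 0.8000 ms; t_prop = 200/200000 s = 1.0000 ms; subtotal = 1.8000 ms
End-to-end = 2.2500 + 1.8000 + 1.8000 = 5.8500 ms -> 5.850 ms (3 dp)

5.850


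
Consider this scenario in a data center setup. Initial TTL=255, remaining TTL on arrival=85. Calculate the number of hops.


Given: initial TTL = 255, received TTL = 85
Hops = initial TTL - received TTL
Hops = 255 - 85 = 170

170


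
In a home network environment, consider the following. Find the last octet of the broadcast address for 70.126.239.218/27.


Given: IP = 70.126.239.218, prefix = /27
Host bits = 32 - 27 = 5
Network last octet = 218 AND mask = 192
Host part size = 2^5 - 1 = 31
Broadcast last octet = 192 OR 31 = 223

223


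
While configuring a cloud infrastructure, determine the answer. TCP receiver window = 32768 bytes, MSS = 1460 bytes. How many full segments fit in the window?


Given: RWND = 32768 bytes, MSS = 1460 bytes
Full segments = floor(RWND / MSS)
Full segments = floor(32768 / 1460)
Full segments = floor(22.4438) = 22

22


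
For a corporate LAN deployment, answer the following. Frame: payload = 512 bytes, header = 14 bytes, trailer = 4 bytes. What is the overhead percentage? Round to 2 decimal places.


Given: payload = 512 B, header = 14 B, trailer = 4 B
Overhead bytes = header + trailer = 14 + 4 = 18
Total frame = payload + overhead = 512 + 18 = 530
Overhead % = 18 / 530 * 100 = 3.3962% -> 3.40% (2 dp)

3.40


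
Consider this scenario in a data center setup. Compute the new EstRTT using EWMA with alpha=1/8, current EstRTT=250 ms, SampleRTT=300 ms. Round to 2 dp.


Given: EstRTT = 250 ms, SampleRTT = 300 ms, alpha = 1/8
New EstRTT = (1 - alpha) * EstRTT + alpha * SampleRTT
(7/8) * 250 = 218.75
(1/8) * 300 = 37.5
New EstRTT = 218.75 + 37.5 = 256.25 ms -> 256.25 ms (2 dp)

256.25


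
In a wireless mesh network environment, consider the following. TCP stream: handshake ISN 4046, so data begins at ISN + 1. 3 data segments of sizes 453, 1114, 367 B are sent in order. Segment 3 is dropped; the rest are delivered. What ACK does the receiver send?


SYN uses sequence number 4046; first data byte = ISN + 1 = 4047.
Segment 1: SEQ = 4047, len = 453 B, covers [4047, 4499]
Segment 2: SEQ = 4500, len = 1114 B, covers [4500, 5613]
Segment 3: SEQ = 5614, len = 367 B, covers [5614, 5980] [LOST]
In-order data received: bytes [4047, 5613] (segments 1..2).
Segment 3 missing -> gap begins at byte 5614.
Cumulative ACK = next expected in-order byte = 4047 + 453 + 1114 = 5614

5614


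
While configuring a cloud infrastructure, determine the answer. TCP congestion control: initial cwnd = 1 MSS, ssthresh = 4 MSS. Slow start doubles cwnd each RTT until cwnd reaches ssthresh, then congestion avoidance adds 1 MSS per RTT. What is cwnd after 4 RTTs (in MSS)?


RTT 0: cwnd = 1 MSS (initial)
RTT 1: cwnd = 2 MSS (slow start, doubled)
RTT 2: cwnd = 4 MSS (slow start, doubled)
RTT 3: cwnd = 5 MSS (congestion avoidance, +1)
RTT 4: cwnd = 6 MSS (congestion avoidance, +1)

6


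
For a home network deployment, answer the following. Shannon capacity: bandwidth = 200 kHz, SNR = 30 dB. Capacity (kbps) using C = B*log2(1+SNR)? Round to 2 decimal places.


Given: B = 200 kHz, SNR = 30 dB
SNR linear = 10^(30/10) = 1000
1 + SNR = 1001
log2(1001) = 9.9672262588
C = 200 * 1000 * 9.9672262588 = 1993445.2518 bps
C = 1993.445252 kbps -> 1993.45 kbps (2 dp)

1993.45


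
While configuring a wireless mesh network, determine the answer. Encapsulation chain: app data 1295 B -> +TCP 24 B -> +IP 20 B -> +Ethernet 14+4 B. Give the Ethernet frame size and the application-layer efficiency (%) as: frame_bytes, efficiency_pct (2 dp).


TCP segment = 1295 + 24 = 1319 B
IP packet = 1319 + 20 = 1339 B
Ethernet frame = 1339 + 14 + 4 = 1357 B
Efficiency = app / frame = 1295 / 1357 = 0.954311 = 95.4311% -> 95.43% (2 dp)

1357, 95.43


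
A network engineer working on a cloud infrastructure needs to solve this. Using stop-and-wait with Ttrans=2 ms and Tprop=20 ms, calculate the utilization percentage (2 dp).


Given: Ttrans = 2 ms, Tprop = 20 ms
RTT = 2 * Tprop = 2 * 20 = 40 ms
U = Ttrans / (Ttrans + RTT)
U = 2 / (2 + 40)
U = 2 / 42 = 0.047619
U% = 4.76%

4.76


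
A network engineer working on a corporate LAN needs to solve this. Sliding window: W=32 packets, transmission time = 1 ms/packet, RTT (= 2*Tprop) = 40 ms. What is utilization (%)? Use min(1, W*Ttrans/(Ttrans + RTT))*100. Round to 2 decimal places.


Given: W = 32, Ttrans = 1 ms, RTT = 40 ms (= 2 * Tprop, Tprop = 20 ms)
Cycle time = Ttrans + RTT = 1 + 40 = 41 ms (first packet sent until its ACK returns)
W * Ttrans = 32 * 1 = 32 ms of sending per cycle
W * Ttrans / (Ttrans + RTT) = 32 / 41 = 0.780488
U = min(1, 0.780488) = 0.780488
U% = 78.05%

78.05


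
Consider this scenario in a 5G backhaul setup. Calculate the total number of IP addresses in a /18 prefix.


Given: CIDR prefix /18
Host bits = 32 - 18 = 14
Total addresses = 2^14 = 16384

16384


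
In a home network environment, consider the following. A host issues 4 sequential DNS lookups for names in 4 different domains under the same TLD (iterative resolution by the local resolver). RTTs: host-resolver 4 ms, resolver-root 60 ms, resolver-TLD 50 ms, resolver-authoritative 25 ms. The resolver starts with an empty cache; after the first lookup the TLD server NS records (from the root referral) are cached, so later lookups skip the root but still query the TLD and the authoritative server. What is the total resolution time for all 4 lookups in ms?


Lookup 1 (cold cache): local + root + TLD + auth = 4 + 60 + 50 + 25 = 139 ms
Lookups 2..4 (TLD NS cached -> skip root; new domain -> still ask TLD and auth): local + TLD + auth = 4 + 50 + 25 = 79 ms each
Remaining 3 lookups: 3 * 79 = 237 ms
Total = 139 + 237 = 376 ms

376


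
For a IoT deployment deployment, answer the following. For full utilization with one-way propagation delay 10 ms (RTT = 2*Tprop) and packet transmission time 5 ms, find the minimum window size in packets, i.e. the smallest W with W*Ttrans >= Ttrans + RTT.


Given: Ttrans = 5 ms, RTT = 20 ms (= 2 * Tprop, Tprop = 10 ms)
Time until first ACK returns = Ttrans + RTT = 5 + 20 = 25 ms
Need W * Ttrans >= Ttrans + RTT  ->  W >= (Ttrans + RTT) / Ttrans
(Ttrans + RTT) / Ttrans = 25 / 5 = 5
W_min = ceil(5) = 5

5


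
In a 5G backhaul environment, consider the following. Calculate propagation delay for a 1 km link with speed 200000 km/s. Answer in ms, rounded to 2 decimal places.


Given: distance = 1 km, speed = 200000 km/s
Delay = distance / speed = 1 / 200000 seconds
Delay in ms = 1 * 1000 / 200000
Delay = 0.0050 ms
Rounded to 2 dp = 0.01 ms

0.01


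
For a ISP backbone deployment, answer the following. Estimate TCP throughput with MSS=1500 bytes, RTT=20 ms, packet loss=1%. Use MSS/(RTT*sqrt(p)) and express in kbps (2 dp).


Given: MSS = 1500 bytes, RTT = 20 ms, loss = 1%
RTT in seconds = 20 / 1000 = 0.02
Loss rate = 1% = 0.01
sqrt(loss) = sqrt(0.01) = 0.1
Throughput (bytes/s) = 1500 / (0.02 * 0.1) = 750000.0000
Throughput (kbps) = 750000.0000 * 8 / 1000 = 6000.000000 -> 6000.00 kbps (2 dp)

6000.00


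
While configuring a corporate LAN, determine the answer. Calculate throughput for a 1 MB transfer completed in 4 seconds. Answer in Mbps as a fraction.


Given: file = 1 MB, time = 4 s
File in Mb = 1 * 8 = 8 Mb
Throughput = 8 / 4 Mbps
Throughput = 2 Mbps

2


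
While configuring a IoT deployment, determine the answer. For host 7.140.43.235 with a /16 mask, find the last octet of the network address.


Given: IP = 7.140.43.235, prefix = /16
Subnet mask = 255.255.0.0
Last octet of IP: 235
Last octet of mask: 0
Network last octet = 235 AND 0 = 0

0


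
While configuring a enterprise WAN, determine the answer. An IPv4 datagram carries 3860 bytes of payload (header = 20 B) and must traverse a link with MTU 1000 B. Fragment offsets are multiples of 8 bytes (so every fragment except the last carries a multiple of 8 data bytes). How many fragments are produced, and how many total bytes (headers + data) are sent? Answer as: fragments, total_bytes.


Max data per non-final fragment = floor((MTU - header)/8)*8 = floor((1000 - 20)/8)*8 = floor(980/8)*8 = 976 B
Final fragment needs no 8-byte alignment: it can carry up to MTU - header = 980 B
Non-final fragments needed = ceil((payload - 980) / 976) = ceil(2880/976) = ceil(2.9508) = 3
Number of fragments = 3 + 1 = 4
Fragment sizes (data): 3 * 976 B + 932 B (last, 932 <= 980 OK)
Total bytes sent = payload + n_frags * header = 3860 + 4*20 = 3860 + 80 = 3940 B

4, 3940


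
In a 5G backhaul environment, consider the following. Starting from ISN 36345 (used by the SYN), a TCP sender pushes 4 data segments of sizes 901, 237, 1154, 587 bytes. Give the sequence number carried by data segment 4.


The SYN occupies sequence number ISN = 36345, so the first data byte is ISN + 1 = 36346.
SEQ of data segment i = (ISN + 1) + sum of payload sizes of segments 1..i-1.
Segment 1: SEQ = 36346, payload = 901 bytes
Segment 2: SEQ = 37247, payload = 237 bytes
Segment 3: SEQ = 37484, payload = 1154 bytes
Segment 4: SEQ = 38638, payload = 587 bytes
SEQ of segment 4 = 36346 + 901 + 237 + 1154 = 38638

38638


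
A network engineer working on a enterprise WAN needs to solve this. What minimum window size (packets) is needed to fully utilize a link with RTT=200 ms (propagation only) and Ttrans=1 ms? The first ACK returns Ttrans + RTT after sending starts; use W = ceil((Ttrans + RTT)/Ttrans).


Given: Ttrans = 1 ms, RTT = 200 ms (= 2 * Tprop, Tprop = 100 ms)
Time until first ACK returns = Ttrans + RTT = 1 + 200 = 201 ms
Need W * Ttrans >= Ttrans + RTT  ->  W >= (Ttrans + RTT) / Ttrans
(Ttrans + RTT) / Ttrans = 201 / 1 = 201
W_min = ceil(201) = 201

201


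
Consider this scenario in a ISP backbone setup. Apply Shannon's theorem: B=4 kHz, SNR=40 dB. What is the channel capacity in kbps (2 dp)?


Given: B = 4 kHz, SNR = 40 dB
SNR linear = 10^(40/10) = 10000
1 + SNR = 10001
log2(10001) = 13.2878566418
C = 4 * 1000 * 13.2878566418 = 53151.4266 bps
C = 53.151427 kbps -> 53.15 kbps (2 dp)

53.15


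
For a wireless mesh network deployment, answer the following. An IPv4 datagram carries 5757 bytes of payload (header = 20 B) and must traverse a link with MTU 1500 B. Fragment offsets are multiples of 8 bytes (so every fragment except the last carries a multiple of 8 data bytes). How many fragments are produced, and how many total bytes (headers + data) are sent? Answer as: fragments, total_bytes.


Max data per non-final fragment = floor((MTU - header)/8)*8 = floor((1500 - 20)/8)*8 = floor(1480/8)*8 = 1480 B
Final fragment needs no 8-byte alignment: it can carry up to MTU - header = 1480 B
Non-final fragments needed = ceil((payload - 1480) / 1480) = ceil(4277/1480) = ceil(2.8899) = 3
Number of fragments = 3 + 1 = 4
Fragment sizes (data): 3 * 1480 B + 1317 B (last, 1317 <= 1480 OK)
Total bytes sent = payload + n_frags * header = 5757 + 4*20 = 5757 + 80 = 5837 B

4, 5837


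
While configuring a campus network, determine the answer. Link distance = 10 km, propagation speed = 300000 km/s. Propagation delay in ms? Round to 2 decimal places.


Given: distance = 10 km, speed = 300000 km/s
Delay = distance / speed = 10 / 300000 seconds
Delay in ms = 10 * 1000 / 300000
Delay = 0.0333 ms
Rounded to 2 dp = 0.03 ms

0.03


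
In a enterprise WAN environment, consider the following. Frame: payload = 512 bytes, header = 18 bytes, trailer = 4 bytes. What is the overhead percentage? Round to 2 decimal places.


Given: payload = 512 B, header = 18 B, trailer = 4 B
Overhead bytes = header + trailer = 18 + 4 = 22
Total frame = payload + overhead = 512 + 22 = 534
Overhead % = 22 / 534 * 100 = 4.1199% -> 4.12% (2 dp)

4.12


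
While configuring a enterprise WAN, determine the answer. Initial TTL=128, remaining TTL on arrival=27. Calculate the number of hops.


Given: initial TTL = 128, received TTL = 27
Hops = initial TTL - received TTL
Hops = 128 - 27 = 101

101


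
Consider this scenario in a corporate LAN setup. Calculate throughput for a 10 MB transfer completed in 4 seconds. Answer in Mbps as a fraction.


Given: file = 10 MB, time = 4 s
File in Mb = 10 * 8 = 80 Mb
Throughput = 80 / 4 Mbps
Throughput = 20 Mbps

20


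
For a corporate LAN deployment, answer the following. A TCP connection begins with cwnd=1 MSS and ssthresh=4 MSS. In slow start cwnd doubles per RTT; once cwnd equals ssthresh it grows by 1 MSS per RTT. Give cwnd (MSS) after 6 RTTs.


RTT 0: cwnd = 1 MSS (initial)
RTT 1: cwnd = 2 MSS (slow start, doubled)
RTT 2: cwnd = 4 MSS (slow start, doubled)
RTT 3: cwnd = 5 MSS (congestion avoidance, +1)
RTT 4: cwnd = 6 MSS (congestion avoidance, +1)
RTT 5: cwnd = 7 MSS (congestion avoidance, +1)
RTT 6: cwnd = 8 MSS (congestion avoidance, +1)

8


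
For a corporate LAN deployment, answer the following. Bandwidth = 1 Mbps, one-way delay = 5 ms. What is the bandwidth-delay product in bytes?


Given: bandwidth = 1 Mbps, delay = 5 ms
BDP in bits = 1 * 10^6 * 5 / 1000
BDP in bits = 5000
BDP in bytes = 5000 / 8 = 625

625


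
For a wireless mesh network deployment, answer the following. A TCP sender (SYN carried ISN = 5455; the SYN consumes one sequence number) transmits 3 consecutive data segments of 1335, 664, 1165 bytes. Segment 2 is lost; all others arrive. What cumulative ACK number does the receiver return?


SYN uses sequence number 5455; first data byte = ISN + 1 = 5456.
Segment 1: SEQ = 5456, len = 1335 B, covers [5456, 6790]
Segment 2: SEQ = 6791, len = 664 B, covers [6791, 7454] [LOST]
Segment 3: SEQ = 7455, len = 1165 B, covers [7455, 8619]
In-order data received: bytes [5456, 6790] (segments 1..1).
Segment 2 missing -> gap begins at byte 6791; later segments buffered out of order.
Cumulative ACK = next expected in-order byte = 5456 + 1335 = 6791

6791


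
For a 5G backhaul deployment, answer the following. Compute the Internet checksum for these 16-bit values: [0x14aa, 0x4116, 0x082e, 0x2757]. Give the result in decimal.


Given words: [0x14aa, 0x4116, 0x082e, 0x2757]
Step 1: Sum all words
Raw sum = 5290 + 16662 + 2094 + 10071 = 34117
One's complement = ~34117 & 0xFFFF = 31418

31418


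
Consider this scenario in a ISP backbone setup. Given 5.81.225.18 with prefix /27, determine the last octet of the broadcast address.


Given: IP = 5.81.225.18, prefix = /27
Host bits = 32 - 27 = 5
Network last octet = 18 AND mask = 0
Host part size = 2^5 - 1 = 31
Broadcast last octet = 0 OR 31 = 31

31


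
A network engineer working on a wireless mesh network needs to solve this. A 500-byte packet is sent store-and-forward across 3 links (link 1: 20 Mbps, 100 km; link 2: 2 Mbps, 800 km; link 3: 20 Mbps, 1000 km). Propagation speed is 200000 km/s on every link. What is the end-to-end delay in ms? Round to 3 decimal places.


Packet = 500 bytes = 4000 bits. Store-and-forward: sum (t_trans + t_prop) per link.
Link 1: t_trans = 4000/(20*10^6) s = 0.2000 ms; t_prop = 100/200000 s = 0.5000 ms; subtotal = 0.7000 ms
Link 2: t_trans = 4000/(2*10^6) s = 2.0000 ms; t_prop = 800/200000 s = 4.0000 ms; subtotal = 6.0000 ms
Link 3: t_trans = 4000/(20*10^6) s = 0.2000 ms; t_prop = 1000/200000 s = 5.0000 ms; subtotal = 5.2000 ms
End-to-end = 0.7000 + 6.0000 + 5.2000 = 11.9000 ms -> 11.900 ms (3 dp)

11.900


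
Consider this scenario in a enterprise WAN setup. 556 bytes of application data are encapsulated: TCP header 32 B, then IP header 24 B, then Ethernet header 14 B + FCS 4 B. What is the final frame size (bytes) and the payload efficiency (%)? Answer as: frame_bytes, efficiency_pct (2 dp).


TCP segment = 556 + 32 = 588 B
IP packet = 588 + 24 = 612 B
Ethernet frame = 612 + 14 + 4 = 630 B
Efficiency = app / frame = 556 / 630 = 0.882540 = 88.2540% -> 88.25% (2 dp)

630, 88.25


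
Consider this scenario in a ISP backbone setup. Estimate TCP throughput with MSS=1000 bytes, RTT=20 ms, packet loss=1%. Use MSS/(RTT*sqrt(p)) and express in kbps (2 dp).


Given: MSS = 1000 bytes, RTT = 20 ms, loss = 1%
RTT in seconds = 20 / 1000 = 0.02
Loss rate = 1% = 0.01
sqrt(loss) = sqrt(0.01) = 0.1
Throughput (bytes/s) = 1000 / (0.02 * 0.1) = 500000.0000
Throughput (kbps) = 500000.0000 * 8 / 1000 = 4000.000000 -> 4000.00 kbps (2 dp)

4000.00


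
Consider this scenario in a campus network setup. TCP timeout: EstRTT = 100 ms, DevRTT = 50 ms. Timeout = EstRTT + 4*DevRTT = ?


Given: EstRTT = 100 ms, DevRTT = 50 ms
Timeout = EstRTT + 4 * DevRTT
4 * DevRTT = 4 * 50 = 200
Timeout = 100 + 200 = 300 ms

300


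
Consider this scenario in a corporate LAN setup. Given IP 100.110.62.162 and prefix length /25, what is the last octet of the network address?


Given: IP = 100.110.62.162, prefix = /25
Subnet mask = 255.255.255.128
Last octet of IP: 162
Last octet of mask: 128
Network last octet = 162 AND 128 = 128

128


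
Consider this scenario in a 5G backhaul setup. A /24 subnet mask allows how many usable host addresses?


Given: subnet mask /24
Host bits = 32 - 24 = 8
Total addresses = 2^8 = 256
Usable hosts = 256 - 2 (network + broadcast) = 254

254


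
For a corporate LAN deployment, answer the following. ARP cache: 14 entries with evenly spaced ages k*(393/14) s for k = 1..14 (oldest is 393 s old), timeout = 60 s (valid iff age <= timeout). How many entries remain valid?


Ages are k * 393/14 s for k = 1..14 (spacing = 28.0714 s).
Entry k is valid iff k * 393/14 <= 60 iff k <= 14 * 60 / 393 = 2.1374
n_valid = floor(2.1374) = 2
(n_stale = 14 - 2 = 12)

2


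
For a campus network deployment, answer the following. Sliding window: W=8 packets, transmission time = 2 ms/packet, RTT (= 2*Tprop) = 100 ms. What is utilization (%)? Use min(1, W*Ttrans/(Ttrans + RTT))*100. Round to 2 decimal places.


Given: W = 8, Ttrans = 2 ms, RTT = 100 ms (= 2 * Tprop, Tprop = 50 ms)
Cycle time = Ttrans + RTT = 2 + 100 = 102 ms (first packet sent until its ACK returns)
W * Ttrans = 8 * 2 = 16 ms of sending per cycle
W * Ttrans / (Ttrans + RTT) = 16 / 102 = 0.156863
U = min(1, 0.156863) = 0.156863
U% = 15.69%

15.69


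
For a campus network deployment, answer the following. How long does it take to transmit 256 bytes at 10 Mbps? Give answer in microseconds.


Given: packet = 256 bytes, bandwidth = 10 Mbps
Packet in bits = 256 * 8 = 2048 bits
Bandwidth = 10 * 10^6 = 10000000 bps
Time = 2048 / 10000000 seconds
Time in us = 2048 * 10^6 / 10000000 = 204.8

204.8


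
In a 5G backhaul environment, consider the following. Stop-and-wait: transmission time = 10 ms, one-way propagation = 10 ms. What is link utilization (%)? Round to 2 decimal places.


Given: Ttrans = 10 ms, Tprop = 10 ms
RTT = 2 * Tprop = 2 * 10 = 20 ms
U = Ttrans / (Ttrans + RTT)
U = 10 / (10 + 20)
U = 10 / 30 = 0.333333
U% = 33.33%

33.33


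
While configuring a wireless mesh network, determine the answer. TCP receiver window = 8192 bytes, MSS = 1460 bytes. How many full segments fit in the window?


Given: RWND = 8192 bytes, MSS = 1460 bytes
Full segments = floor(RWND / MSS)
Full segments = floor(8192 / 1460)
Full segments = floor(5.611) = 5

5


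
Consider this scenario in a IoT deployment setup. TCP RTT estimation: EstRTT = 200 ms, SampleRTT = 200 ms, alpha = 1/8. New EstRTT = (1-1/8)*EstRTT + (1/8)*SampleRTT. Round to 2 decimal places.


Given: EstRTT = 200 ms, SampleRTT = 200 ms, alpha = 1/8
New EstRTT = (1 - alpha) * EstRTT + alpha * SampleRTT
(7/8) * 200 = 175
(1/8) * 200 = 25
New EstRTT = 175 + 25 = 200 ms -> 200.00 ms (2 dp)

200.00


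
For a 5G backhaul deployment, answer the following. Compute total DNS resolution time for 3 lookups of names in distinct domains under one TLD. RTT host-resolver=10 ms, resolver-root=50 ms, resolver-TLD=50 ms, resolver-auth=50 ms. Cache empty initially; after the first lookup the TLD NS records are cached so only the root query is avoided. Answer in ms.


Lookup 1 (cold cache): local + root + TLD + auth = 10 + 50 + 50 + 50 = 160 ms
Lookups 2..3 (TLD NS cached -> skip root; new domain -> still ask TLD and auth): local + TLD + auth = 10 + 50 + 50 = 110 ms each
Remaining 2 lookups: 2 * 110 = 220 ms
Total = 160 + 220 = 380 ms

380


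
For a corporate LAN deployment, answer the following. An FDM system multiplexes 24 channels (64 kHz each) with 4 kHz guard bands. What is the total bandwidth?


Given: 24 channels, 64 kHz each, guard = 4 kHz
Channel bandwidth = 24 * 64 = 1536 kHz
Guard bands = 23 gaps * 4 kHz = 92 kHz
Total = 1536 + 92 = 1628 kHz

1628


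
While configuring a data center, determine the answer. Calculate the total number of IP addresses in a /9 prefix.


Given: CIDR prefix /9
Host bits = 32 - 9 = 23
Total addresses = 2^23 = 8388608

8388608


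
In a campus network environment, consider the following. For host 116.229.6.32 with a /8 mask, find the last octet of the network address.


Given: IP = 116.229.6.32, prefix = /8
Subnet mask = 255.0.0.0
Last octet of IP: 32
Last octet of mask: 0
Network last octet = 32 AND 0 = 0

0


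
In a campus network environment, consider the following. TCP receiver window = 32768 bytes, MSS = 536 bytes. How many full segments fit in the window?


Given: RWND = 32768 bytes, MSS = 536 bytes
Full segments = floor(RWND / MSS)
Full segments = floor(32768 / 536)
Full segments = floor(61.1343) = 61

61


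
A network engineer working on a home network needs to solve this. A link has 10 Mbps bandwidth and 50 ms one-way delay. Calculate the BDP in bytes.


Given: bandwidth = 10 Mbps, delay = 50 ms
BDP in bits = 10 * 10^6 * 50 / 1000
BDP in bits = 500000
BDP in bytes = 500000 / 8 = 62500

62500


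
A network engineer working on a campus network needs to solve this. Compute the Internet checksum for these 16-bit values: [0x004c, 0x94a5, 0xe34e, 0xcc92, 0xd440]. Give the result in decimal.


Given words: [0x004c, 0x94a5, 0xe34e, 0xcc92, 0xd440]
Step 1: Sum all words
Raw sum = 76 + 38053 + 58190 + 52370 + 54336 = 203025
Step 2: Fold carry: (6417 + 3) = 6420
One's complement = ~6420 & 0xFFFF = 59115

59115


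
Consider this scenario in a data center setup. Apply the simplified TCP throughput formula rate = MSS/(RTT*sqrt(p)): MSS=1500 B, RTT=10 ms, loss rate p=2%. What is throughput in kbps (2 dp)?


Given: MSS = 1500 bytes, RTT = 10 ms, loss = 2%
RTT in seconds = 10 / 1000 = 0.01
Loss rate = 2% = 0.02
sqrt(loss) = sqrt(0.02) = 0.141421356237
Throughput (bytes/s) = 1500 / (0.01 * 0.141421356237) = 1060660.1718
Throughput (kbps) = 1060660.1718 * 8 / 1000 = 8485.281374 -> 8485.28 kbps (2 dp)

8485.28


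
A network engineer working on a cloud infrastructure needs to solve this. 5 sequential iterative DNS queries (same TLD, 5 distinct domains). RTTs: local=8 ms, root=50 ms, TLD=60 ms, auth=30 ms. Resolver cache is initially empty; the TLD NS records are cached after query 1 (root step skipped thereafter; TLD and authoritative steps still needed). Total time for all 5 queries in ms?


Lookup 1 (cold cache): local + root + TLD + auth = 8 + 50 + 60 + 30 = 148 ms
Lookups 2..5 (TLD NS cached -> skip root; new domain -> still ask TLD and auth): local + TLD + auth = 8 + 60 + 30 = 98 ms each
Remaining 4 lookups: 4 * 98 = 392 ms
Total = 148 + 392 = 540 ms

540
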